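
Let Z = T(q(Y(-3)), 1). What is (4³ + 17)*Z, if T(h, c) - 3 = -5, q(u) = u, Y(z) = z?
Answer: -162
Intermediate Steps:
T(h, c) = -2 (T(h, c) = 3 - 5 = -2)
Z = -2
(4³ + 17)*Z = (4³ + 17)*(-2) = (64 + 17)*(-2) = 81*(-2) = -162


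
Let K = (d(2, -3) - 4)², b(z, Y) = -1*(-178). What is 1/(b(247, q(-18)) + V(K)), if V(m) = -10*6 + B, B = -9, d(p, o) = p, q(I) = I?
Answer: 1/109 ≈ 0.0091743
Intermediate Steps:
b(z, Y) = 178
K = 4 (K = (2 - 4)² = (-2)² = 4)
V(m) = -69 (V(m) = -10*6 - 9 = -60 - 9 = -69)
1/(b(247, q(-18)) + V(K)) = 1/(178 - 69) = 1/109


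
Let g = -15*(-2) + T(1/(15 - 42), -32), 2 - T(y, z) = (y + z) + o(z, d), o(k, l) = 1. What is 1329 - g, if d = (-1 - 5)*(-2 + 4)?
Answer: 34181/27 ≈ 1266.0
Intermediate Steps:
d = -12 (d = -6*2 = -12)
T(y, z) = 1 - y - z (T(y, z) = 2 - ((y + z) + 1) = 2 - (1 + y + z) = 2 + (-1 - y - z) = 1 - y - z)
g = 1702/27 (g = -15*(-2) + (1 - 1/(15 - 42) - 1*(-32)) = 30 + (1 - 1/(-27) + 32) = 30 + (1 - 1*(-1/27) + 32) = 30 + (1 + 1/27 + 32) = 30 + 892/27 = 1702/27 ≈ 63.037)
1329 - g = 1329 - 1*1702/27 = 1329 - 1702/27 = 34181/27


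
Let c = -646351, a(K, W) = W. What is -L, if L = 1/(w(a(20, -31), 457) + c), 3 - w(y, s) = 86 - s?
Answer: 1/645977 ≈ 1.5480e-6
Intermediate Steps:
w(y, s) = -83 + s (w(y, s) = 3 - (86 - s) = 3 + (-86 + s) = -83 + s)
L = -1/645977 (L = 1/((-83 + 457) - 646351) = 1/(374 - 646351) = 1/(-645977) = -1/645977 ≈ -1.5480e-6)
-L = -1*(-1/645977) = 1/645977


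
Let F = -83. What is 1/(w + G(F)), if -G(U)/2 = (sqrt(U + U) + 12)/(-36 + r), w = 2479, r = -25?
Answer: 9225823/22874445713 - 122*I*sqrt(166)/22874445713 ≈ 0.00040332 - 6.8717e-8*I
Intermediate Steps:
G(U) = 24/61 + 2*sqrt(2)*sqrt(U)/61 (G(U) = -2*(sqrt(U + U) + 12)/(-36 - 25) = -2*(sqrt(2*U) + 12)/(-61) = -2*(sqrt(2)*sqrt(U) + 12)*(-1)/61 = -2*(12 + sqrt(2)*sqrt(U))*(-1)/61 = -2*(-12/61 - sqrt(2)*sqrt(U)/61) = 24/61 + 2*sqrt(2)*sqrt(U)/61)
1/(w + G(F)) = 1/(2479 + (24/61 + 2*sqrt(2)*sqrt(-83)/61)) = 1/(2479 + (24/61 + 2*sqrt(2)*(I*sqrt(83))/61)) = 1/(2479 + (24/61 + 2*I*sqrt(166)/61)) = 1/(151243/61 + 2*I*sqrt(166)/61)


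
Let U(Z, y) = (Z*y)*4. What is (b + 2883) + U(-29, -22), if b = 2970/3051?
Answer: 614265/113 ≈ 5436.0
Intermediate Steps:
b = 110/113 (b = 2970*(1/3051) = 110/113 ≈ 0.97345)
U(Z, y) = 4*Z*y
(b + 2883) + U(-29, -22) = (110/113 + 2883) + 4*(-29)*(-22) = 325889/113 + 2552 = 614265/113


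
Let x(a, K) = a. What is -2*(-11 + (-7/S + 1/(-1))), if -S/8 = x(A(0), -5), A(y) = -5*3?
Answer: 1447/60 ≈ 24.117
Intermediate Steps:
A(y) = -15
S = 120 (S = -8*(-15) = 120)
-2*(-11 + (-7/S + 1/(-1))) = -2*(-11 + (-7/120 + 1/(-1))) = -2*(-11 + (-7*1/120 + 1*(-1))) = -2*(-11 + (-7/120 - 1)) = -2*(-11 - 127/120) = -2*(-1447/120) = 1447/60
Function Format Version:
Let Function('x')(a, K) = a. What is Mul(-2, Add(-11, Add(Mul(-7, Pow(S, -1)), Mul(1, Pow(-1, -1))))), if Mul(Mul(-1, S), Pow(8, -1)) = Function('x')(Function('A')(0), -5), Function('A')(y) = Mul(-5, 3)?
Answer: Rational(1447, 60) ≈ 24.117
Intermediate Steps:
Function('A')(y) = -15
S = 120 (S = Mul(-8, -15) = 120)
Mul(-2, Add(-11, Add(Mul(-7, Pow(S, -1)), Mul(1, Pow(-1, -1))))) = Mul(-2, Add(-11, Add(Mul(-7, Pow(120, -1)), Mul(1, Pow(-1, -1))))) = Mul(-2, Add(-11, Add(Mul(-7, Rational(1, 120)), Mul(1, -1)))) = Mul(-2, Add(-11, Add(Rational(-7, 120), -1))) = Mul(-2, Add(-11, Rational(-127, 120))) = Mul(-2, Rational(-1447, 120)) = Rational(1447, 60)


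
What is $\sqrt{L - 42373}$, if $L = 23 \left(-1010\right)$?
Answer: $17 i \sqrt{227} \approx 256.13 i$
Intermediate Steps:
$L = -23230$
$\sqrt{L - 42373} = \sqrt{-23230 - 42373} = \sqrt{-65603} = 17 i \sqrt{227}$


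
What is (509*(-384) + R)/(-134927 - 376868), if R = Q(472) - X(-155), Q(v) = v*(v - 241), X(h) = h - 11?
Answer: 86258/511795 ≈ 0.16854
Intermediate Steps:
X(h) = -11 + h
Q(v) = v*(-241 + v)
R = 109198 (R = 472*(-241 + 472) - (-11 - 155) = 472*231 - 1*(-166) = 109032 + 166 = 109198)
(509*(-384) + R)/(-134927 - 376868) = (509*(-384) + 109198)/(-134927 - 376868) = (-195456 + 109198)/(-511795) = -86258*(-1/511795) = 86258/511795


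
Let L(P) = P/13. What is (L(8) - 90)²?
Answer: 1350244/169 ≈ 7989.6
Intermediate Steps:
L(P) = P/13 (L(P) = P*(1/13) = P/13)
(L(8) - 90)² = ((1/13)*8 - 90)² = (8/13 - 90)² = (-1162/13)² = 1350244/169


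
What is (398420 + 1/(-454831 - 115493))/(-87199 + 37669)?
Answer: -227228488079/28248147720 ≈ -8.0440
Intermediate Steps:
(398420 + 1/(-454831 - 115493))/(-87199 + 37669) = (398420 + 1/(-570324))/(-49530) = (398420 - 1/570324)*(-1/49530) = (227228488079/570324)*(-1/49530) = -227228488079/28248147720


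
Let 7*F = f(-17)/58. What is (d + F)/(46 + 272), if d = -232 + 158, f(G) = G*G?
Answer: -29755/129108 ≈ -0.23047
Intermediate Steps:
f(G) = G**2
F = 289/406 (F = ((-17)**2/58)/7 = (289*(1/58))/7 = (1/7)*(289/58) = 289/406 ≈ 0.71182)
d = -74
(d + F)/(46 + 272) = (-74 + 289/406)/(46 + 272) = -29755/406/318 = -29755/406*1/318 = -29755/129108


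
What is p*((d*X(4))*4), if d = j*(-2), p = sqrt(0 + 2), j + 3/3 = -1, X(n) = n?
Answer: 64*sqrt(2) ≈ 90.510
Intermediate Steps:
j = -2 (j = -1 - 1 = -2)
p = sqrt(2) ≈ 1.4142
d = 4 (d = -2*(-2) = 4)
p*((d*X(4))*4) = sqrt(2)*((4*4)*4) = sqrt(2)*(16*4) = sqrt(2)*64 = 64*sqrt(2)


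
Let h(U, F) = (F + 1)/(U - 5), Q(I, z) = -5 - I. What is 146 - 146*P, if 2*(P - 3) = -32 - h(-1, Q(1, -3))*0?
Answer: 2044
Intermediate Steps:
h(U, F) = (1 + F)/(-5 + U)
P = -13 (P = 3 + (-32 - (1 + (-5 - 1*1))/(-5 - 1)*0)/2 = 3 + (-32 - (1 + (-5 - 1))/(-6)*0)/2 = 3 + (-32 - (-(1 - 6)/6)*0)/2 = 3 + (-32 - (-⅙*(-5))*0)/2 = 3 + (-32 - 5*0/6)/2 = 3 + (-32 - 1*0)/2 = 3 + (-32 + 0)/2 = 3 + (½)*(-32) = 3 - 16 = -13)
146 - 146*P = 146 - 146*(-13) = 146 + 1898 = 2044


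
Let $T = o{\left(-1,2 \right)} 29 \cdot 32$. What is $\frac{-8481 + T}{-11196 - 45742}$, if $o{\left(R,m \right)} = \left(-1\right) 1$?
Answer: $\frac{9409}{56938} \approx 0.16525$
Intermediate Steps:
$o{\left(R,m \right)} = -1$
$T = -928$ ($T = \left(-1\right) 29 \cdot 32 = \left(-29\right) 32 = -928$)
$\frac{-8481 + T}{-11196 - 45742} = \frac{-8481 - 928}{-11196 - 45742} = - \frac{9409}{-56938} = \left(-9409\right) \left(- \frac{1}{56938}\right) = \frac{9409}{56938}$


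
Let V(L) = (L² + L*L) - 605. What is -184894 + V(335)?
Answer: 38951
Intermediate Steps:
V(L) = -605 + 2*L² (V(L) = (L² + L²) - 605 = 2*L² - 605 = -605 + 2*L²)
-184894 + V(335) = -184894 + (-605 + 2*335²) = -184894 + (-605 + 2*112225) = -184894 + (-605 + 224450) = -184894 + 223845 = 38951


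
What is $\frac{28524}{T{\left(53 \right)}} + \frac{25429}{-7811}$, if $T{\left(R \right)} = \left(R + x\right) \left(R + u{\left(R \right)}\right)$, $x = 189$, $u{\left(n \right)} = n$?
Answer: $- \frac{107375936}{50091943} \approx -2.1436$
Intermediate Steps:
$T{\left(R \right)} = 2 R \left(189 + R\right)$ ($T{\left(R \right)} = \left(R + 189\right) \left(R + R\right) = \left(189 + R\right) 2 R = 2 R \left(189 + R\right)$)
$\frac{28524}{T{\left(53 \right)}} + \frac{25429}{-7811} = \frac{28524}{2 \cdot 53 \left(189 + 53\right)} + \frac{25429}{-7811} = \frac{28524}{2 \cdot 53 \cdot 242} + 25429 \left(- \frac{1}{7811}\right) = \frac{28524}{25652} - \frac{25429}{7811} = 28524 \cdot \frac{1}{25652} - \frac{25429}{7811} = \frac{7131}{6413} - \frac{25429}{7811} = - \frac{107375936}{50091943}$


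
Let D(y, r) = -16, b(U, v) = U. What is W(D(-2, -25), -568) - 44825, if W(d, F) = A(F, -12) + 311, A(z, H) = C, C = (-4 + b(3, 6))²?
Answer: -44513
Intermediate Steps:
C = 1 (C = (-4 + 3)² = (-1)² = 1)
A(z, H) = 1
W(d, F) = 312 (W(d, F) = 1 + 311 = 312)
W(D(-2, -25), -568) - 44825 = 312 - 44825 = -44513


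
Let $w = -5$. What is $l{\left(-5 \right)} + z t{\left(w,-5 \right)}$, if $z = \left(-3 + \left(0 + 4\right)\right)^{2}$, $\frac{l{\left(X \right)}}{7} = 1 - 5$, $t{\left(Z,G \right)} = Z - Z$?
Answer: $-28$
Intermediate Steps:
$t{\left(Z,G \right)} = 0$
$l{\left(X \right)} = -28$ ($l{\left(X \right)} = 7 \left(1 - 5\right) = 7 \left(-4\right) = -28$)
$z = 1$ ($z = \left(-3 + 4\right)^{2} = 1^{2} = 1$)
$l{\left(-5 \right)} + z t{\left(w,-5 \right)} = -28 + 1 \cdot 0 = -28 + 0 = -28$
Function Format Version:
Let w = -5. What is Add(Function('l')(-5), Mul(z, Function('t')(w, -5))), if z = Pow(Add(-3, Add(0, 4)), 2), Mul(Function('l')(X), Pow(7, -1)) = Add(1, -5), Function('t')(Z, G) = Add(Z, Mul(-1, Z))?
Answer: -28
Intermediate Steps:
Function('t')(Z, G) = 0
Function('l')(X) = -28 (Function('l')(X) = Mul(7, Add(1, -5)) = Mul(7, -4) = -28)
z = 1 (z = Pow(Add(-3, 4), 2) = Pow(1, 2) = 1)
Add(Function('l')(-5), Mul(z, Function('t')(w, -5))) = Add(-28, Mul(1, 0)) = Add(-28, 0) = -28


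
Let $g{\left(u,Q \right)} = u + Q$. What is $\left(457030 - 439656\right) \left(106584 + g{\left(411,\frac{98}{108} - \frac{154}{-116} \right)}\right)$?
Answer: $\frac{1455573479290}{783} \approx 1.859 \cdot 10^{9}$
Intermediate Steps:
$g{\left(u,Q \right)} = Q + u$
$\left(457030 - 439656\right) \left(106584 + g{\left(411,\frac{98}{108} - \frac{154}{-116} \right)}\right) = \left(457030 - 439656\right) \left(106584 + \left(\left(\frac{98}{108} - \frac{154}{-116}\right) + 411\right)\right) = 17374 \left(106584 + \left(\left(98 \cdot \frac{1}{108} - - \frac{77}{58}\right) + 411\right)\right) = 17374 \left(106584 + \left(\left(\frac{49}{54} + \frac{77}{58}\right) + 411\right)\right) = 17374 \left(106584 + \left(\frac{1750}{783} + 411\right)\right) = 17374 \left(106584 + \frac{323563}{783}\right) = 17374 \cdot \frac{83778835}{783} = \frac{1455573479290}{783}$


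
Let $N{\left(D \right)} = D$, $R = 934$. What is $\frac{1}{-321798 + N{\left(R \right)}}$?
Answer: $- \frac{1}{320864} \approx -3.1166 \cdot 10^{-6}$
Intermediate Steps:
$\frac{1}{-321798 + N{\left(R \right)}} = \frac{1}{-321798 + 934} = \frac{1}{-320864} = - \frac{1}{320864}$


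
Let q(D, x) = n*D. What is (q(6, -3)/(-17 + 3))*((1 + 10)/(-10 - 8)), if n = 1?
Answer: 11/42 ≈ 0.26190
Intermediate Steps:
q(D, x) = D (q(D, x) = 1*D = D)
(q(6, -3)/(-17 + 3))*((1 + 10)/(-10 - 8)) = (6/(-17 + 3))*((1 + 10)/(-10 - 8)) = (6/(-14))*(11/(-18)) = (6*(-1/14))*(11*(-1/18)) = -3/7*(-11/18) = 11/42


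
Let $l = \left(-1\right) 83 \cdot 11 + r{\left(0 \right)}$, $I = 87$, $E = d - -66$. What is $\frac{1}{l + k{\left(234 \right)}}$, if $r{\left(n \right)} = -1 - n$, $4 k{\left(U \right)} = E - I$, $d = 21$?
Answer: $- \frac{1}{914} \approx -0.0010941$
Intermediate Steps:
$E = 87$ ($E = 21 - -66 = 21 + 66 = 87$)
$k{\left(U \right)} = 0$ ($k{\left(U \right)} = \frac{87 - 87}{4} = \frac{1}{4} \cdot 0 = 0$)
$l = -914$ ($l = \left(-1\right) 83 \cdot 11 - 1 = \left(-83\right) 11 + \left(-1 + 0\right) = -913 - 1 = -914$)
$\frac{1}{l + k{\left(234 \right)}} = \frac{1}{-914 + 0} = \frac{1}{-914} = - \frac{1}{914}$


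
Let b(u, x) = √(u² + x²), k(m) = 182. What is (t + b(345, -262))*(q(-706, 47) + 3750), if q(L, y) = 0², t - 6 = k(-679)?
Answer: 705000 + 3750*√187669 ≈ 2.3295e+6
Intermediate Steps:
t = 188 (t = 6 + 182 = 188)
q(L, y) = 0
(t + b(345, -262))*(q(-706, 47) + 3750) = (188 + √(345² + (-262)²))*(0 + 3750) = (188 + √(119025 + 68644))*3750 = (188 + √187669)*3750 = 705000 + 3750*√187669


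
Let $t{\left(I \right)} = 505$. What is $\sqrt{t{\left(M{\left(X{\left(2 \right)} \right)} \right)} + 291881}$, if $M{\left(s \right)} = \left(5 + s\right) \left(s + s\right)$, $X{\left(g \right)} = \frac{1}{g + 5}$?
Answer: $\sqrt{292386} \approx 540.73$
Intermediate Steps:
$X{\left(g \right)} = \frac{1}{5 + g}$
$M{\left(s \right)} = 2 s \left(5 + s\right)$ ($M{\left(s \right)} = \left(5 + s\right) 2 s = 2 s \left(5 + s\right)$)
$\sqrt{t{\left(M{\left(X{\left(2 \right)} \right)} \right)} + 291881} = \sqrt{505 + 291881} = \sqrt{292386}$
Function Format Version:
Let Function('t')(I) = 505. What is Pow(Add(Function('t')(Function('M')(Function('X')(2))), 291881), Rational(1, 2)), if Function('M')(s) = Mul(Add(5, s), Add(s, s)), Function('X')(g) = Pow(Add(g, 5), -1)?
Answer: Pow(292386, Rational(1, 2)) ≈ 540.73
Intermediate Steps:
Function('X')(g) = Pow(Add(5, g), -1)
Function('M')(s) = Mul(2, s, Add(5, s)) (Function('M')(s) = Mul(Add(5, s), Mul(2, s)) = Mul(2, s, Add(5, s)))
Pow(Add(Function('t')(Function('M')(Function('X')(2))), 291881), Rational(1, 2)) = Pow(Add(505, 291881), Rational(1, 2)) = Pow(292386, Rational(1, 2))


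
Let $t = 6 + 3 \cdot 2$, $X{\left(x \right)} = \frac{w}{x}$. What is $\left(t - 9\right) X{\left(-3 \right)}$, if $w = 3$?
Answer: $-3$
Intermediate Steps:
$X{\left(x \right)} = \frac{3}{x}$
$t = 12$ ($t = 6 + 6 = 12$)
$\left(t - 9\right) X{\left(-3 \right)} = \left(12 - 9\right) \frac{3}{-3} = \left(12 - 9\right) 3 \left(- \frac{1}{3}\right) = 3 \left(-1\right) = -3$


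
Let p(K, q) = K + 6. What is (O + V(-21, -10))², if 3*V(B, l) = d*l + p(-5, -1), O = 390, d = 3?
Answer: 1301881/9 ≈ 1.4465e+5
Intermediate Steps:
p(K, q) = 6 + K
V(B, l) = ⅓ + l (V(B, l) = (3*l + (6 - 5))/3 = (3*l + 1)/3 = (1 + 3*l)/3 = ⅓ + l)
(O + V(-21, -10))² = (390 + (⅓ - 10))² = (390 - 29/3)² = (1141/3)² = 1301881/9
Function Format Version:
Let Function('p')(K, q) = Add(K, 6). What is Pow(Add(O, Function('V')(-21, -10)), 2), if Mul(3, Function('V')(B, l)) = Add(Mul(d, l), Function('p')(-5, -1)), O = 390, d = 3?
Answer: Rational(1301881, 9) ≈ 1.4465e+5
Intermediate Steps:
Function('p')(K, q) = Add(6, K)
Function('V')(B, l) = Add(Rational(1, 3), l) (Function('V')(B, l) = Mul(Rational(1, 3), Add(Mul(3, l), Add(6, -5))) = Mul(Rational(1, 3), Add(Mul(3, l), 1)) = Mul(Rational(1, 3), Add(1, Mul(3, l))) = Add(Rational(1, 3), l))
Pow(Add(O, Function('V')(-21, -10)), 2) = Pow(Add(390, Add(Rational(1, 3), -10)), 2) = Pow(Add(390, Rational(-29, 3)), 2) = Pow(Rational(1141, 3), 2) = Rational(1301881, 9)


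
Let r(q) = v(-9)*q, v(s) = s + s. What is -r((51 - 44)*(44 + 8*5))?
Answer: 10584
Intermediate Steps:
v(s) = 2*s
r(q) = -18*q (r(q) = (2*(-9))*q = -18*q)
-r((51 - 44)*(44 + 8*5)) = -(-18)*(51 - 44)*(44 + 8*5) = -(-18)*7*(44 + 40) = -(-18)*7*84 = -(-18)*588 = -1*(-10584) = 10584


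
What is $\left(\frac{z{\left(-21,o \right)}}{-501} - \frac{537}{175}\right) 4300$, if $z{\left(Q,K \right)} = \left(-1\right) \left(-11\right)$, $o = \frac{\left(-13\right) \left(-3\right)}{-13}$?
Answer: $- \frac{46605464}{3507} \approx -13289.0$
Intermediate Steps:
$o = -3$ ($o = 39 \left(- \frac{1}{13}\right) = -3$)
$z{\left(Q,K \right)} = 11$
$\left(\frac{z{\left(-21,o \right)}}{-501} - \frac{537}{175}\right) 4300 = \left(\frac{11}{-501} - \frac{537}{175}\right) 4300 = \left(11 \left(- \frac{1}{501}\right) - \frac{537}{175}\right) 4300 = \left(- \frac{11}{501} - \frac{537}{175}\right) 4300 = \left(- \frac{270962}{87675}\right) 4300 = - \frac{46605464}{3507}$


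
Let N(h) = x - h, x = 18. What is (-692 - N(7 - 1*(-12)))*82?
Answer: -56662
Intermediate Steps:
N(h) = 18 - h
(-692 - N(7 - 1*(-12)))*82 = (-692 - (18 - (7 - 1*(-12))))*82 = (-692 - (18 - (7 + 12)))*82 = (-692 - (18 - 1*19))*82 = (-692 - (18 - 19))*82 = (-692 - 1*(-1))*82 = (-692 + 1)*82 = -691*82 = -56662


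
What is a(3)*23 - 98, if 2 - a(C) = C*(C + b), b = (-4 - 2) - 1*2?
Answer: 293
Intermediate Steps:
b = -8 (b = -6 - 2 = -8)
a(C) = 2 - C*(-8 + C) (a(C) = 2 - C*(C - 8) = 2 - C*(-8 + C))
a(3)*23 - 98 = (2 - 1*3**2 + 8*3)*23 - 98 = (2 - 1*9 + 24)*23 - 98 = (2 - 9 + 24)*23 - 98 = 17*23 - 98 = 391 - 98 = 293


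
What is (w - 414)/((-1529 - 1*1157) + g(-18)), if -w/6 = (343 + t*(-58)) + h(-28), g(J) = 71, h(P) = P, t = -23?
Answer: 10308/2615 ≈ 3.9419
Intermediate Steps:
w = -9894 (w = -6*((343 - 23*(-58)) - 28) = -6*((343 + 1334) - 28) = -6*(1677 - 28) = -6*1649 = -9894)
(w - 414)/((-1529 - 1*1157) + g(-18)) = (-9894 - 414)/((-1529 - 1*1157) + 71) = -10308/((-1529 - 1157) + 71) = -10308/(-2686 + 71) = -10308/(-2615) = -10308*(-1/2615) = 10308/2615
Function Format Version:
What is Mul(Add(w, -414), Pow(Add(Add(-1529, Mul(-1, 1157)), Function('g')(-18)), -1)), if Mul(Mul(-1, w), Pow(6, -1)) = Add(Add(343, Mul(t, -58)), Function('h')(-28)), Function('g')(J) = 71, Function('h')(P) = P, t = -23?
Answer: Rational(10308, 2615) ≈ 3.9419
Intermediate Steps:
w = -9894 (w = Mul(-6, Add(Add(343, Mul(-23, -58)), -28)) = Mul(-6, Add(Add(343, 1334), -28)) = Mul(-6, Add(1677, -28)) = Mul(-6, 1649) = -9894)
Mul(Add(w, -414), Pow(Add(Add(-1529, Mul(-1, 1157)), Function('g')(-18)), -1)) = Mul(Add(-9894, -414), Pow(Add(Add(-1529, Mul(-1, 1157)), 71), -1)) = Mul(-10308, Pow(Add(Add(-1529, -1157), 71), -1)) = Mul(-10308, Pow(Add(-2686, 71), -1)) = Mul(-10308, Pow(-2615, -1)) = Mul(-10308, Rational(-1, 2615)) = Rational(10308, 2615)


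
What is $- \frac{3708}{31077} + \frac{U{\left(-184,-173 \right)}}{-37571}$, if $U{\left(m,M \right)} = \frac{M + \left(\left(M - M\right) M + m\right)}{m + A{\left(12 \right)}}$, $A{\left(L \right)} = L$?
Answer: $- \frac{2663664065}{22314018036} \approx -0.11937$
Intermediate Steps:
$U{\left(m,M \right)} = \frac{M + m}{12 + m}$ ($U{\left(m,M \right)} = \frac{M + \left(\left(M - M\right) M + m\right)}{m + 12} = \frac{M + \left(0 M + m\right)}{12 + m} = \frac{M + \left(0 + m\right)}{12 + m} = \frac{M + m}{12 + m}$)
$- \frac{3708}{31077} + \frac{U{\left(-184,-173 \right)}}{-37571} = - \frac{3708}{31077} + \frac{\frac{1}{12 - 184} \left(-173 - 184\right)}{-37571} = \left(-3708\right) \frac{1}{31077} + \frac{1}{-172} \left(-357\right) \left(- \frac{1}{37571}\right) = - \frac{412}{3453} + \left(- \frac{1}{172}\right) \left(-357\right) \left(- \frac{1}{37571}\right) = - \frac{412}{3453} + \frac{357}{172} \left(- \frac{1}{37571}\right) = - \frac{412}{3453} - \frac{357}{6462212} = - \frac{2663664065}{22314018036}$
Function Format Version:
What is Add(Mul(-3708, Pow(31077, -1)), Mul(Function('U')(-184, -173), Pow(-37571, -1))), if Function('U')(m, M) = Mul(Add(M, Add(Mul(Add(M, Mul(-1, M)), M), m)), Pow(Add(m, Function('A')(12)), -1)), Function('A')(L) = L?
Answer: Rational(-2663664065, 22314018036) ≈ -0.11937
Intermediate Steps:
Function('U')(m, M) = Mul(Pow(Add(12, m), -1), Add(M, m)) (Function('U')(m, M) = Mul(Add(M, Add(Mul(Add(M, Mul(-1, M)), M), m)), Pow(Add(m, 12), -1)) = Mul(Add(M, Add(Mul(0, M), m)), Pow(Add(12, m), -1)) = Mul(Add(M, Add(0, m)), Pow(Add(12, m), -1)) = Mul(Add(M, m), Pow(Add(12, m), -1)) = Mul(Pow(Add(12, m), -1), Add(M, m)))
Add(Mul(-3708, Pow(31077, -1)), Mul(Function('U')(-184, -173), Pow(-37571, -1))) = Add(Mul(-3708, Pow(31077, -1)), Mul(Mul(Pow(Add(12, -184), -1), Add(-173, -184)), Pow(-37571, -1))) = Add(Mul(-3708, Rational(1, 31077)), Mul(Mul(Pow(-172, -1), -357), Rational(-1, 37571))) = Add(Rational(-412, 3453), Mul(Mul(Rational(-1, 172), -357), Rational(-1, 37571))) = Add(Rational(-412, 3453), Mul(Rational(357, 172), Rational(-1, 37571))) = Add(Rational(-412, 3453), Rational(-357, 6462212)) = Rational(-2663664065, 22314018036)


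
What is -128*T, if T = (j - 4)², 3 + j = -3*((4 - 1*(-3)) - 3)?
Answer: -46208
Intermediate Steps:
j = -15 (j = -3 - 3*((4 - 1*(-3)) - 3) = -3 - 3*((4 + 3) - 3) = -3 - 3*(7 - 3) = -3 - 3*4 = -3 - 12 = -15)
T = 361 (T = (-15 - 4)² = (-19)² = 361)
-128*T = -128*361 = -46208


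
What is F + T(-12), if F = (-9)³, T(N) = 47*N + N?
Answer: -1305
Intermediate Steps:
T(N) = 48*N
F = -729
F + T(-12) = -729 + 48*(-12) = -729 - 576 = -1305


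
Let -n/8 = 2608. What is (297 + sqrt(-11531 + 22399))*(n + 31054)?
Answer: 3026430 + 20380*sqrt(2717) ≈ 4.0887e+6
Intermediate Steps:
n = -20864 (n = -8*2608 = -20864)
(297 + sqrt(-11531 + 22399))*(n + 31054) = (297 + sqrt(-11531 + 22399))*(-20864 + 31054) = (297 + sqrt(10868))*10190 = (297 + 2*sqrt(2717))*10190 = 3026430 + 20380*sqrt(2717)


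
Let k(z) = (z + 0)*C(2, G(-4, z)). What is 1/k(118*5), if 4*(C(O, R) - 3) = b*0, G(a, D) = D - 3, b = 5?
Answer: 1/1770 ≈ 0.00056497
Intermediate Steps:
G(a, D) = -3 + D
C(O, R) = 3 (C(O, R) = 3 + (5*0)/4 = 3 + (¼)*0 = 3 + 0 = 3)
k(z) = 3*z (k(z) = (z + 0)*3 = z*3 = 3*z)
1/k(118*5) = 1/(3*(118*5)) = 1/(3*590) = 1/1770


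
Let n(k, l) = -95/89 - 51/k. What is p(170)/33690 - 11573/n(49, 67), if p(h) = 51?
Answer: 141694151372/25812155 ≈ 5489.4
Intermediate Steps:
n(k, l) = -95/89 - 51/k (n(k, l) = -95*1/89 - 51/k = -95/89 - 51/k)
p(170)/33690 - 11573/n(49, 67) = 51/33690 - 11573/(-95/89 - 51/49) = 51*(1/33690) - 11573/(-95/89 - 51*1/49) = 17/11230 - 11573/(-95/89 - 51/49) = 17/11230 - 11573/(-9194/4361) = 17/11230 - 11573*(-4361/9194) = 17/11230 + 50469853/9194 = 141694151372/25812155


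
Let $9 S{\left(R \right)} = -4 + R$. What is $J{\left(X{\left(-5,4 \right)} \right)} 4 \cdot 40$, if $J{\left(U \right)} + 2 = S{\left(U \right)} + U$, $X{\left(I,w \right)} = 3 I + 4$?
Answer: $- \frac{7040}{3} \approx -2346.7$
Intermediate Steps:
$X{\left(I,w \right)} = 4 + 3 I$
$S{\left(R \right)} = - \frac{4}{9} + \frac{R}{9}$ ($S{\left(R \right)} = \frac{-4 + R}{9} = - \frac{4}{9} + \frac{R}{9}$)
$J{\left(U \right)} = - \frac{22}{9} + \frac{10 U}{9}$ ($J{\left(U \right)} = -2 + \left(\left(- \frac{4}{9} + \frac{U}{9}\right) + U\right) = -2 + \left(- \frac{4}{9} + \frac{10 U}{9}\right) = - \frac{22}{9} + \frac{10 U}{9}$)
$J{\left(X{\left(-5,4 \right)} \right)} 4 \cdot 40 = \left(- \frac{22}{9} + \frac{10 \left(4 + 3 \left(-5\right)\right)}{9}\right) 4 \cdot 40 = \left(- \frac{22}{9} + \frac{10 \left(4 - 15\right)}{9}\right) 4 \cdot 40 = \left(- \frac{22}{9} + \frac{10}{9} \left(-11\right)\right) 4 \cdot 40 = \left(- \frac{22}{9} - \frac{110}{9}\right) 4 \cdot 40 = \left(- \frac{44}{3}\right) 4 \cdot 40 = \left(- \frac{176}{3}\right) 40 = - \frac{7040}{3}$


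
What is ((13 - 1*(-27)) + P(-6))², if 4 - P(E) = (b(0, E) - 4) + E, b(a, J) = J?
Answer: 3600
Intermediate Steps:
P(E) = 8 - 2*E (P(E) = 4 - ((E - 4) + E) = 4 - ((-4 + E) + E) = 4 - (-4 + 2*E) = 4 + (4 - 2*E) = 8 - 2*E)
((13 - 1*(-27)) + P(-6))² = ((13 - 1*(-27)) + (8 - 2*(-6)))² = ((13 + 27) + (8 + 12))² = (40 + 20)² = 60² = 3600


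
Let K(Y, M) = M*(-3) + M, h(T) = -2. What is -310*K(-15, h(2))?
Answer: -1240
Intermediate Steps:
K(Y, M) = -2*M (K(Y, M) = -3*M + M = -2*M)
-310*K(-15, h(2)) = -(-620)*(-2) = -310*4 = -1240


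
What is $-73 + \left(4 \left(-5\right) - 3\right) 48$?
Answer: $-1177$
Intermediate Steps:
$-73 + \left(4 \left(-5\right) - 3\right) 48 = -73 + \left(-20 - 3\right) 48 = -73 - 1104 = -1177$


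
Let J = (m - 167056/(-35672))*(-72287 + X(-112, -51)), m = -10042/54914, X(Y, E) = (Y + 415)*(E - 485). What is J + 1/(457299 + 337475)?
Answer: -102771857842147318787/97304787232562 ≈ -1.0562e+6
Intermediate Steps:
X(Y, E) = (-485 + E)*(415 + Y) (X(Y, E) = (415 + Y)*(-485 + E) = (-485 + E)*(415 + Y))
m = -5021/27457 (m = -10042*1/54914 = -5021/27457 ≈ -0.18287)
J = -129309536852325/122430763 (J = (-5021/27457 - 167056/(-35672))*(-72287 + (-201275 - 485*(-112) + 415*(-51) - 51*(-112))) = (-5021/27457 - 167056*(-1/35672))*(-72287 + (-201275 + 54320 - 21165 + 5712)) = (-5021/27457 + 20882/4459)*(-72287 - 162408) = (550968435/122430763)*(-234695) = -129309536852325/122430763 ≈ -1.0562e+6)
J + 1/(457299 + 337475) = -129309536852325/122430763 + 1/(457299 + 337475) = -129309536852325/122430763 + 1/794774 = -102771857842147318787/97304787232562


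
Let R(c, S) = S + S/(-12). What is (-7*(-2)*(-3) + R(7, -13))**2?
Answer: 418609/144 ≈ 2907.0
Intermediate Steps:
R(c, S) = 11*S/12 (R(c, S) = S + S*(-1/12) = S - S/12 = 11*S/12)
(-7*(-2)*(-3) + R(7, -13))**2 = (-7*(-2)*(-3) + (11/12)*(-13))**2 = (14*(-3) - 143/12)**2 = (-42 - 143/12)**2 = (-647/12)**2 = 418609/144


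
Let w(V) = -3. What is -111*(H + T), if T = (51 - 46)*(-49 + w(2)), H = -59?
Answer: 35409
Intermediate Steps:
T = -260 (T = (51 - 46)*(-49 - 3) = 5*(-52) = -260)
-111*(H + T) = -111*(-59 - 260) = -111*(-319) = 35409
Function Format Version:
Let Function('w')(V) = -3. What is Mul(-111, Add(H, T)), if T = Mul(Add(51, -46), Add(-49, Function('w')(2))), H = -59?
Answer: 35409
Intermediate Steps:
T = -260 (T = Mul(Add(51, -46), Add(-49, -3)) = Mul(5, -52) = -260)
Mul(-111, Add(H, T)) = Mul(-111, Add(-59, -260)) = Mul(-111, -319) = 35409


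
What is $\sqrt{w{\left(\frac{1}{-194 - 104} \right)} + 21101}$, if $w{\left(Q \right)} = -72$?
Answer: $\sqrt{21029} \approx 145.01$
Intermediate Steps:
$\sqrt{w{\left(\frac{1}{-194 - 104} \right)} + 21101} = \sqrt{-72 + 21101} = \sqrt{21029}$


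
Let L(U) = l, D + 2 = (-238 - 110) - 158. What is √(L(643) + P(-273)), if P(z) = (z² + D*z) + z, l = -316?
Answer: 4*√13289 ≈ 461.11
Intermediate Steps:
D = -508 (D = -2 + ((-238 - 110) - 158) = -2 + (-348 - 158) = -2 - 506 = -508)
P(z) = z² - 507*z (P(z) = (z² - 508*z) + z = z² - 507*z)
L(U) = -316
√(L(643) + P(-273)) = √(-316 - 273*(-507 - 273)) = √(-316 - 273*(-780)) = √(-316 + 212940) = √212624 = 4*√13289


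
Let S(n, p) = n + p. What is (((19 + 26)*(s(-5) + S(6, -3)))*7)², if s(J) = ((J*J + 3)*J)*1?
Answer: 1862354025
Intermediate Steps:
s(J) = J*(3 + J²) (s(J) = ((J² + 3)*J)*1 = ((3 + J²)*J)*1 = (J*(3 + J²))*1 = J*(3 + J²))
(((19 + 26)*(s(-5) + S(6, -3)))*7)² = (((19 + 26)*(-5*(3 + (-5)²) + (6 - 3)))*7)² = ((45*(-5*(3 + 25) + 3))*7)² = ((45*(-5*28 + 3))*7)² = ((45*(-140 + 3))*7)² = ((45*(-137))*7)² = (-6165*7)² = (-43155)² = 1862354025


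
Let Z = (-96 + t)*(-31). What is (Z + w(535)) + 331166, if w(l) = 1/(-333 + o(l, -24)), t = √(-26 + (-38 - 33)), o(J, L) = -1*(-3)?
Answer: 110266859/330 - 31*I*√97 ≈ 3.3414e+5 - 305.31*I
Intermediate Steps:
o(J, L) = 3
t = I*√97 (t = √(-26 - 71) = √(-97) = I*√97 ≈ 9.8489*I)
Z = 2976 - 31*I*√97 (Z = (-96 + I*√97)*(-31) = 2976 - 31*I*√97 ≈ 2976.0 - 305.31*I)
w(l) = -1/330 (w(l) = 1/(-333 + 3) = 1/(-330) = -1/330)
(Z + w(535)) + 331166 = ((2976 - 31*I*√97) - 1/330) + 331166 = (982079/330 - 31*I*√97) + 331166 = 110266859/330 - 31*I*√97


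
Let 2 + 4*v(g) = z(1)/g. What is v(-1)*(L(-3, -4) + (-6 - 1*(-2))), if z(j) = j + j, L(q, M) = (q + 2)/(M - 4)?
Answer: 31/8 ≈ 3.8750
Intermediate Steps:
L(q, M) = (2 + q)/(-4 + M)
z(j) = 2*j
v(g) = -1/2 + 1/(2*g) (v(g) = -1/2 + ((2*1)/g)/4 = -1/2 + (2/g)/4 = -1/2 + 1/(2*g))
v(-1)*(L(-3, -4) + (-6 - 1*(-2))) = ((1/2)*(1 - 1*(-1))/(-1))*((2 - 3)/(-4 - 4) + (-6 - 1*(-2))) = ((1/2)*(-1)*(1 + 1))*(-1/(-8) + (-6 + 2)) = ((1/2)*(-1)*2)*(-1/8*(-1) - 4) = -(1/8 - 4) = -1*(-31/8) = 31/8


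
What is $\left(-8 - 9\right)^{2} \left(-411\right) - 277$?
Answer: $-119056$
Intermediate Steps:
$\left(-8 - 9\right)^{2} \left(-411\right) - 277 = \left(-17\right)^{2} \left(-411\right) - 277 = 289 \left(-411\right) - 277 = -118779 - 277 = -119056$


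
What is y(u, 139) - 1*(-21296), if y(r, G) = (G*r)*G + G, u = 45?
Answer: 890880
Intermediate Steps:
y(r, G) = G + r*G² (y(r, G) = r*G² + G = G + r*G²)
y(u, 139) - 1*(-21296) = 139*(1 + 139*45) - 1*(-21296) = 139*(1 + 6255) + 21296 = 139*6256 + 21296 = 869584 + 21296 = 890880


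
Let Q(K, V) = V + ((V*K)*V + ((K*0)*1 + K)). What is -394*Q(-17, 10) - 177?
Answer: 672381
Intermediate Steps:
Q(K, V) = K + V + K*V² (Q(K, V) = V + ((K*V)*V + (0*1 + K)) = V + (K*V² + (0 + K)) = V + (K*V² + K) = V + (K + K*V²) = K + V + K*V²)
-394*Q(-17, 10) - 177 = -394*(-17 + 10 - 17*10²) - 177 = -394*(-17 + 10 - 17*100) - 177 = -394*(-17 + 10 - 1700) - 177 = -394*(-1707) - 177 = 672558 - 177 = 672381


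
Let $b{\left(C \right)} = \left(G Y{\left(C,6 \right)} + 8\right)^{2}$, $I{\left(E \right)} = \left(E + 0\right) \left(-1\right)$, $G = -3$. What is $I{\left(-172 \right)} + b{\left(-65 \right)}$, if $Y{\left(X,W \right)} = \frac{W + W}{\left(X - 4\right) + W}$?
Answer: $\frac{12028}{49} \approx 245.47$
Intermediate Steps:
$Y{\left(X,W \right)} = \frac{2 W}{-4 + W + X}$ ($Y{\left(X,W \right)} = \frac{2 W}{\left(-4 + X\right) + W} = \frac{2 W}{-4 + W + X}$)
$I{\left(E \right)} = - E$ ($I{\left(E \right)} = E \left(-1\right) = - E$)
$b{\left(C \right)} = \left(8 - \frac{36}{2 + C}\right)^{2}$ ($b{\left(C \right)} = \left(- 3 \cdot 2 \cdot 6 \frac{1}{-4 + 6 + C} + 8\right)^{2} = \left(- 3 \cdot 2 \cdot 6 \frac{1}{2 + C} + 8\right)^{2} = \left(- 3 \frac{12}{2 + C} + 8\right)^{2} = \left(- \frac{36}{2 + C} + 8\right)^{2} = \left(8 - \frac{36}{2 + C}\right)^{2}$)
$I{\left(-172 \right)} + b{\left(-65 \right)} = \left(-1\right) \left(-172\right) + \frac{16 \left(-5 + 2 \left(-65\right)\right)^{2}}{\left(2 - 65\right)^{2}} = 172 + \frac{16 \left(-5 - 130\right)^{2}}{3969} = 172 + 16 \left(-135\right)^{2} \cdot \frac{1}{3969} = 172 + 16 \cdot 18225 \cdot \frac{1}{3969} = 172 + \frac{3600}{49} = \frac{12028}{49}$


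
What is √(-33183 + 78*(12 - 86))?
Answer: 7*I*√795 ≈ 197.37*I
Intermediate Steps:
√(-33183 + 78*(12 - 86)) = √(-33183 + 78*(-74)) = √(-33183 - 5772) = √(-38955) = 7*I*√795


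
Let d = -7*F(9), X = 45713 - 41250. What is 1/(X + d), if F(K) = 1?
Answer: 1/4456 ≈ 0.00022442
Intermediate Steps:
X = 4463
d = -7 (d = -7*1 = -7)
1/(X + d) = 1/(4463 - 7) = 1/4456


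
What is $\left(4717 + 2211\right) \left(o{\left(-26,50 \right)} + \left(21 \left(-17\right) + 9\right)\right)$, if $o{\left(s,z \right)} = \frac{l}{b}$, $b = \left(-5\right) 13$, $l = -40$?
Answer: $- \frac{31286848}{13} \approx -2.4067 \cdot 10^{6}$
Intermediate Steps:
$b = -65$
$o{\left(s,z \right)} = \frac{8}{13}$ ($o{\left(s,z \right)} = - \frac{40}{-65} = \left(-40\right) \left(- \frac{1}{65}\right) = \frac{8}{13}$)
$\left(4717 + 2211\right) \left(o{\left(-26,50 \right)} + \left(21 \left(-17\right) + 9\right)\right) = \left(4717 + 2211\right) \left(\frac{8}{13} + \left(21 \left(-17\right) + 9\right)\right) = 6928 \left(\frac{8}{13} + \left(-357 + 9\right)\right) = 6928 \left(\frac{8}{13} - 348\right) = 6928 \left(- \frac{4516}{13}\right) = - \frac{31286848}{13}$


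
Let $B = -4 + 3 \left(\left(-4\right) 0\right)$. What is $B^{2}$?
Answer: $16$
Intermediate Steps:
$B = -4$ ($B = -4 + 3 \cdot 0 = -4 + 0 = -4$)
$B^{2} = \left(-4\right)^{2} = 16$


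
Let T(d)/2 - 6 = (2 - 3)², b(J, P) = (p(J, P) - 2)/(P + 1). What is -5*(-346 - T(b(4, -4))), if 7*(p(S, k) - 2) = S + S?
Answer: 1800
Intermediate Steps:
p(S, k) = 2 + 2*S/7 (p(S, k) = 2 + (S + S)/7 = 2 + (2*S)/7 = 2 + 2*S/7)
b(J, P) = 2*J/(7*(1 + P)) (b(J, P) = ((2 + 2*J/7) - 2)/(P + 1) = (2*J/7)/(1 + P) = 2*J/(7*(1 + P)))
T(d) = 14 (T(d) = 12 + 2*(2 - 3)² = 12 + 2*(-1)² = 12 + 2*1 = 12 + 2 = 14)
-5*(-346 - T(b(4, -4))) = -5*(-346 - 1*14) = -5*(-346 - 14) = -5*(-360) = 1800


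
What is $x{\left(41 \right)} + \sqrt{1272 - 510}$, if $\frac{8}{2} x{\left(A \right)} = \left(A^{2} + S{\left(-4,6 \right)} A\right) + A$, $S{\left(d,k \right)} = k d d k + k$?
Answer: $6396 + \sqrt{762} \approx 6423.6$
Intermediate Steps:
$S{\left(d,k \right)} = k + d^{2} k^{2}$ ($S{\left(d,k \right)} = d k d k + k = k d^{2} k + k = d^{2} k^{2} + k = k + d^{2} k^{2}$)
$x{\left(A \right)} = \frac{A^{2}}{4} + \frac{583 A}{4}$ ($x{\left(A \right)} = \frac{\left(A^{2} + 6 \left(1 + 6 \left(-4\right)^{2}\right) A\right) + A}{4} = \frac{\left(A^{2} + 6 \left(1 + 6 \cdot 16\right) A\right) + A}{4} = \frac{\left(A^{2} + 6 \left(1 + 96\right) A\right) + A}{4} = \frac{\left(A^{2} + 6 \cdot 97 A\right) + A}{4} = \frac{\left(A^{2} + 582 A\right) + A}{4} = \frac{A^{2} + 583 A}{4} = \frac{A^{2}}{4} + \frac{583 A}{4}$)
$x{\left(41 \right)} + \sqrt{1272 - 510} = \frac{1}{4} \cdot 41 \left(583 + 41\right) + \sqrt{1272 - 510} = \frac{1}{4} \cdot 41 \cdot 624 + \sqrt{762} = 6396 + \sqrt{762}$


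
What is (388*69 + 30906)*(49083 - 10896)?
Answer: 2202549786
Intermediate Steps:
(388*69 + 30906)*(49083 - 10896) = (26772 + 30906)*38187 = 57678*38187 = 2202549786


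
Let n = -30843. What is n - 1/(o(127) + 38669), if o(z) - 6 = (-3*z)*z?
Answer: -299547215/9712 ≈ -30843.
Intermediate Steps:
o(z) = 6 - 3*z² (o(z) = 6 + (-3*z)*z = 6 - 3*z²)
n - 1/(o(127) + 38669) = -30843 - 1/((6 - 3*127²) + 38669) = -30843 - 1/((6 - 3*16129) + 38669) = -30843 - 1/((6 - 48387) + 38669) = -30843 - 1/(-48381 + 38669) = -30843 - 1/(-9712) = -30843 - 1*(-1/9712) = -30843 + 1/9712 = -299547215/9712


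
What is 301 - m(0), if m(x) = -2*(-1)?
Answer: 299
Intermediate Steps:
m(x) = 2
301 - m(0) = 301 - 1*2 = 301 - 2 = 299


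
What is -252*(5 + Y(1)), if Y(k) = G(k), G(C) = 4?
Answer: -2268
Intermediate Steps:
Y(k) = 4
-252*(5 + Y(1)) = -252*(5 + 4) = -252*9 = -126*18 = -2268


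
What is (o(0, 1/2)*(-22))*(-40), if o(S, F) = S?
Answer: 0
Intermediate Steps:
(o(0, 1/2)*(-22))*(-40) = (0*(-22))*(-40) = 0*(-40) = 0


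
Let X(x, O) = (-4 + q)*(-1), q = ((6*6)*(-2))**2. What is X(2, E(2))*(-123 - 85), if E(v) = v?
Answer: 1077440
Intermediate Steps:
q = 5184 (q = (36*(-2))**2 = (-72)**2 = 5184)
X(x, O) = -5180 (X(x, O) = (-4 + 5184)*(-1) = 5180*(-1) = -5180)
X(2, E(2))*(-123 - 85) = -5180*(-123 - 85) = -5180*(-208) = 1077440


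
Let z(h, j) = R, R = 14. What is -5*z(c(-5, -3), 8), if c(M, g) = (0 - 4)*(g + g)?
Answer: -70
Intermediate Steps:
c(M, g) = -8*g
z(h, j) = 14
-5*z(c(-5, -3), 8) = -5*14 = -70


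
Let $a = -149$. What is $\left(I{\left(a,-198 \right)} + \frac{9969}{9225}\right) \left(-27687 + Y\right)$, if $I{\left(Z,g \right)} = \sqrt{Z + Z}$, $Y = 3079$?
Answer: $- \frac{81772384}{3075} - 24608 i \sqrt{298} \approx -26593.0 - 4.248 \cdot 10^{5} i$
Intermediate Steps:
$I{\left(Z,g \right)} = \sqrt{2} \sqrt{Z}$ ($I{\left(Z,g \right)} = \sqrt{2 Z} = \sqrt{2} \sqrt{Z}$)
$\left(I{\left(a,-198 \right)} + \frac{9969}{9225}\right) \left(-27687 + Y\right) = \left(\sqrt{2} \sqrt{-149} + \frac{9969}{9225}\right) \left(-27687 + 3079\right) = \left(\sqrt{2} i \sqrt{149} + 9969 \cdot \frac{1}{9225}\right) \left(-24608\right) = \left(i \sqrt{298} + \frac{3323}{3075}\right) \left(-24608\right) = \left(\frac{3323}{3075} + i \sqrt{298}\right) \left(-24608\right) = - \frac{81772384}{3075} - 24608 i \sqrt{298}$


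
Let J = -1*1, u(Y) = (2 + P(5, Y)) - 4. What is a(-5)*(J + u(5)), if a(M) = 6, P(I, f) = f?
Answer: 12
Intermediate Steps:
u(Y) = -2 + Y (u(Y) = (2 + Y) - 4 = -2 + Y)
J = -1
a(-5)*(J + u(5)) = 6*(-1 + (-2 + 5)) = 6*(-1 + 3) = 6*2 = 12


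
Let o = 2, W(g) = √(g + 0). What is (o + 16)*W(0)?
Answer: 0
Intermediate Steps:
W(g) = √g
(o + 16)*W(0) = (2 + 16)*√0 = 18*0 = 0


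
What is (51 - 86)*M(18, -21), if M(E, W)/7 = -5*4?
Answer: 4900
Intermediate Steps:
M(E, W) = -140 (M(E, W) = 7*(-5*4) = 7*(-20) = -140)
(51 - 86)*M(18, -21) = (51 - 86)*(-140) = -35*(-140) = 4900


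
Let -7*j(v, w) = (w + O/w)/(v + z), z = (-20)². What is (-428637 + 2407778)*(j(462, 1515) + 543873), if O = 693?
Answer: 1639988198227957332/1523585 ≈ 1.0764e+12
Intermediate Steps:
z = 400
j(v, w) = -(w + 693/w)/(7*(400 + v)) (j(v, w) = -(w + 693/w)/(7*(v + 400)) = -(w + 693/w)/(7*(400 + v)))
(-428637 + 2407778)*(j(462, 1515) + 543873) = (-428637 + 2407778)*((⅐)*(-693 - 1*1515²)/(1515*(400 + 462)) + 543873) = 1979141*((⅐)*(1/1515)*(-693 - 1*2295225)/862 + 543873) = 1979141*((⅐)*(1/1515)*(1/862)*(-693 - 2295225) + 543873) = 1979141*((⅐)*(1/1515)*(1/862)*(-2295918) + 543873) = 1979141*(-382653/1523585 + 543873) = 1979141*(828636362052/1523585) = 1639988198227957332/1523585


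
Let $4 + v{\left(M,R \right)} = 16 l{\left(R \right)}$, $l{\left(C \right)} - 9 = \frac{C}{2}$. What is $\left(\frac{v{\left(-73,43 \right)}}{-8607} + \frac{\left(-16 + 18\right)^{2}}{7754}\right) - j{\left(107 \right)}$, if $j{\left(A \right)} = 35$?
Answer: $- \frac{1169786119}{33369339} \approx -35.056$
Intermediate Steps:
$l{\left(C \right)} = 9 + \frac{C}{2}$
$v{\left(M,R \right)} = 140 + 8 R$ ($v{\left(M,R \right)} = -4 + 16 \left(9 + \frac{R}{2}\right) = -4 + \left(144 + 8 R\right) = 140 + 8 R$)
$\left(\frac{v{\left(-73,43 \right)}}{-8607} + \frac{\left(-16 + 18\right)^{2}}{7754}\right) - j{\left(107 \right)} = \left(\frac{140 + 8 \cdot 43}{-8607} + \frac{\left(-16 + 18\right)^{2}}{7754}\right) - 35 = \left(\left(140 + 344\right) \left(- \frac{1}{8607}\right) + 2^{2} \cdot \frac{1}{7754}\right) - 35 = \left(484 \left(- \frac{1}{8607}\right) + 4 \cdot \frac{1}{7754}\right) - 35 = \left(- \frac{484}{8607} + \frac{2}{3877}\right) - 35 = - \frac{1859254}{33369339} - 35 = - \frac{1169786119}{33369339}$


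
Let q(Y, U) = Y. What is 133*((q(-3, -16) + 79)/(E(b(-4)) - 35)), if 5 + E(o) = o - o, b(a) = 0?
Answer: -2527/10 ≈ -252.70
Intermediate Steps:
E(o) = -5 (E(o) = -5 + (o - o) = -5 + 0 = -5)
133*((q(-3, -16) + 79)/(E(b(-4)) - 35)) = 133*((-3 + 79)/(-5 - 35)) = 133*(76/(-40)) = 133*(76*(-1/40)) = 133*(-19/10) = -2527/10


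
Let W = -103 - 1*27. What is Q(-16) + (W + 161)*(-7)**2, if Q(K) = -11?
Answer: 1508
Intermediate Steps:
W = -130 (W = -103 - 27 = -130)
Q(-16) + (W + 161)*(-7)**2 = -11 + (-130 + 161)*(-7)**2 = -11 + 31*49 = -11 + 1519 = 1508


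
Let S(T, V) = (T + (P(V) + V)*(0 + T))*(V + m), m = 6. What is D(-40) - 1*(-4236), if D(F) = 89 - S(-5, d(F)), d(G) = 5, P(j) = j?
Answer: 4930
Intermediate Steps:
S(T, V) = (6 + V)*(T + 2*T*V) (S(T, V) = (T + (V + V)*(0 + T))*(V + 6) = (T + (2*V)*T)*(6 + V) = (T + 2*T*V)*(6 + V) = (6 + V)*(T + 2*T*V))
D(F) = 694 (D(F) = 89 - (-5)*(6 + 2*5**2 + 13*5) = 89 - (-5)*(6 + 2*25 + 65) = 89 - (-5)*(6 + 50 + 65) = 89 - (-5)*121 = 89 - 1*(-605) = 89 + 605 = 694)
D(-40) - 1*(-4236) = 694 - 1*(-4236) = 694 + 4236 = 4930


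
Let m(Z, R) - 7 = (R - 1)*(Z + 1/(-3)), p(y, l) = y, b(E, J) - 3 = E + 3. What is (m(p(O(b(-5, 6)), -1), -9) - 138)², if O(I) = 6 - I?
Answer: 284089/9 ≈ 31565.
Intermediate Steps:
b(E, J) = 6 + E (b(E, J) = 3 + (E + 3) = 3 + (3 + E) = 6 + E)
m(Z, R) = 7 + (-1 + R)*(-⅓ + Z) (m(Z, R) = 7 + (R - 1)*(Z + 1/(-3)) = 7 + (-1 + R)*(Z - ⅓) = 7 + (-1 + R)*(-⅓ + Z))
(m(p(O(b(-5, 6)), -1), -9) - 138)² = ((22/3 - (6 - (6 - 5)) - ⅓*(-9) - 9*(6 - (6 - 5))) - 138)² = ((22/3 - (6 - 1*1) + 3 - 9*(6 - 1*1)) - 138)² = ((22/3 - (6 - 1) + 3 - 9*(6 - 1)) - 138)² = ((22/3 - 1*5 + 3 - 9*5) - 138)² = ((22/3 - 5 + 3 - 45) - 138)² = (-119/3 - 138)² = (-533/3)² = 284089/9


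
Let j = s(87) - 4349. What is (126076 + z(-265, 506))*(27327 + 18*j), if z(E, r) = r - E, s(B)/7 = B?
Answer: -5072992071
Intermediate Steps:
s(B) = 7*B
j = -3740 (j = 7*87 - 4349 = 609 - 4349 = -3740)
(126076 + z(-265, 506))*(27327 + 18*j) = (126076 + (506 - 1*(-265)))*(27327 + 18*(-3740)) = (126076 + (506 + 265))*(27327 - 67320) = (126076 + 771)*(-39993) = 126847*(-39993) = -5072992071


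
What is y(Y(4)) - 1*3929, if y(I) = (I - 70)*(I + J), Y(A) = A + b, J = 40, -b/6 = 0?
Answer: -6833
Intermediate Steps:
b = 0 (b = -6*0 = 0)
Y(A) = A (Y(A) = A + 0 = A)
y(I) = (-70 + I)*(40 + I) (y(I) = (I - 70)*(I + 40) = (-70 + I)*(40 + I))
y(Y(4)) - 1*3929 = (-2800 + 4² - 30*4) - 1*3929 = (-2800 + 16 - 120) - 3929 = -2904 - 3929 = -6833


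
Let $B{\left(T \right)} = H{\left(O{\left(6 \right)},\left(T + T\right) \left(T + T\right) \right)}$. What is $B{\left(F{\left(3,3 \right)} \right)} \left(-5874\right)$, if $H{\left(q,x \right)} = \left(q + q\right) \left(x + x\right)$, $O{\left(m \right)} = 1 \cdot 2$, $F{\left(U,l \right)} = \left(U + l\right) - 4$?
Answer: $-751872$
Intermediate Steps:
$F{\left(U,l \right)} = -4 + U + l$
$O{\left(m \right)} = 2$
$H{\left(q,x \right)} = 4 q x$ ($H{\left(q,x \right)} = 2 q 2 x = 4 q x$)
$B{\left(T \right)} = 32 T^{2}$ ($B{\left(T \right)} = 4 \cdot 2 \left(T + T\right) \left(T + T\right) = 4 \cdot 2 \cdot 2 T 2 T = 4 \cdot 2 \cdot 4 T^{2} = 32 T^{2}$)
$B{\left(F{\left(3,3 \right)} \right)} \left(-5874\right) = 32 \left(-4 + 3 + 3\right)^{2} \left(-5874\right) = 32 \cdot 2^{2} \left(-5874\right) = 32 \cdot 4 \left(-5874\right) = 128 \left(-5874\right) = -751872$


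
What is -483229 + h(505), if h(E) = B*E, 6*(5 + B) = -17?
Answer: -2923109/6 ≈ -4.8719e+5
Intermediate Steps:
B = -47/6 (B = -5 + (⅙)*(-17) = -5 - 17/6 = -47/6 ≈ -7.8333)
h(E) = -47*E/6
-483229 + h(505) = -483229 - 47/6*505 = -483229 - 23735/6 = -2923109/6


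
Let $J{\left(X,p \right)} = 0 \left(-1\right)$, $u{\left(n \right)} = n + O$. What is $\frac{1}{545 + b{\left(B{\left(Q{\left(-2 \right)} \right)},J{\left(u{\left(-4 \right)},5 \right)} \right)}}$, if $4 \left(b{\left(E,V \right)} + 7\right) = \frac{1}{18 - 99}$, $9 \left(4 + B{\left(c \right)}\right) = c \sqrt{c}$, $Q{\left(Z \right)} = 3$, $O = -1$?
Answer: $\frac{324}{174311} \approx 0.0018587$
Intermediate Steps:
$B{\left(c \right)} = -4 + \frac{c^{\frac{3}{2}}}{9}$ ($B{\left(c \right)} = -4 + \frac{c \sqrt{c}}{9} = -4 + \frac{c^{\frac{3}{2}}}{9}$)
$u{\left(n \right)} = -1 + n$ ($u{\left(n \right)} = n - 1 = -1 + n$)
$J{\left(X,p \right)} = 0$
$b{\left(E,V \right)} = - \frac{2269}{324}$ ($b{\left(E,V \right)} = -7 + \frac{1}{4 \left(18 - 99\right)} = -7 + \frac{1}{4 \left(-81\right)} = -7 + \frac{1}{4} \left(- \frac{1}{81}\right) = -7 - \frac{1}{324} = - \frac{2269}{324}$)
$\frac{1}{545 + b{\left(B{\left(Q{\left(-2 \right)} \right)},J{\left(u{\left(-4 \right)},5 \right)} \right)}} = \frac{1}{545 - \frac{2269}{324}} = \frac{1}{\frac{174311}{324}} = \frac{324}{174311}$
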